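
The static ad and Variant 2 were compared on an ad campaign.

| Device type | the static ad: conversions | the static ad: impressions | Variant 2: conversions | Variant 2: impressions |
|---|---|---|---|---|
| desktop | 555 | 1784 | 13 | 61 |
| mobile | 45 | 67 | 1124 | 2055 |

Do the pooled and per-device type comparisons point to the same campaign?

Desktop: the static ad 555/1784 = 31.1%, Variant 2 13/61 = 21.3% → the static ad
Mobile: the static ad 45/67 = 67.2%, Variant 2 1124/2055 = 54.7% → the static ad
Overall: the static ad 600/1851 = 32.4%, Variant 2 1137/2116 = 53.7% → Variant 2
The static ad wins each device group but Variant 2 wins overall — the comparison reverses. The static ad's impressions skew toward desktop, which has a lower base rate.

No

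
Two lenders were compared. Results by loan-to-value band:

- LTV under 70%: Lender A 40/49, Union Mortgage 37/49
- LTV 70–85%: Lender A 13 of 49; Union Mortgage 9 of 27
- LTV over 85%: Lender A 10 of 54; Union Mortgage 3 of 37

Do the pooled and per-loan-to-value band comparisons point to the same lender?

No

LTV under 70%: Lender A 40/49 = 81.6%, Union Mortgage 37/49 = 75.5% → Lender A
LTV 70–85%: Lender A 13/49 = 26.5%, Union Mortgage 9/27 = 33.3% → Union Mortgage
LTV over 85%: Lender A 10/54 = 18.5%, Union Mortgage 3/37 = 8.1% → Lender A
Overall: Lender A 63/152 = 41.4%, Union Mortgage 49/113 = 43.4% → Union Mortgage
Neither sweeps: Lender A wins 2 of 3 groups, Union Mortgage wins 1. Union Mortgage wins overall but not every group — no Simpson reversal.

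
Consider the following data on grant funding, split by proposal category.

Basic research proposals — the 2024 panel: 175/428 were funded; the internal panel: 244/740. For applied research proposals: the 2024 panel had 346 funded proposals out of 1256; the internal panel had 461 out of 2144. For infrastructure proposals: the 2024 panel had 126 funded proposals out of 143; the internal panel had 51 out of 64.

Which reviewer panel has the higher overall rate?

the 2024 panel

Basic research: the 2024 panel 175/428 = 40.9%, the internal panel 244/740 = 33.0% → the 2024 panel
Applied research: the 2024 panel 346/1256 = 27.5%, the internal panel 461/2144 = 21.5% → the 2024 panel
Infrastructure: the 2024 panel 126/143 = 88.1%, the internal panel 51/64 = 79.7% → the 2024 panel
Overall: the 2024 panel 647/1827 = 35.4%, the internal panel 756/2948 = 25.6% → the 2024 panel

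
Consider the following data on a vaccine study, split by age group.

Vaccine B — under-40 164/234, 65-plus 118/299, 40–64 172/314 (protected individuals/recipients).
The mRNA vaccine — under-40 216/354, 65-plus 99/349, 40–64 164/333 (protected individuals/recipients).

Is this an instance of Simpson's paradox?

Under-40: Vaccine B 164/234 = 70.1%, the mRNA vaccine 216/354 = 61.0% → Vaccine B
65-plus: Vaccine B 118/299 = 39.5%, the mRNA vaccine 99/349 = 28.4% → Vaccine B
40–64: Vaccine B 172/314 = 54.8%, the mRNA vaccine 164/333 = 49.2% → Vaccine B
Overall: Vaccine B 454/847 = 53.6%, the mRNA vaccine 479/1036 = 46.2% → Vaccine B
Vaccine B wins overall and in every age group — no reversal.

No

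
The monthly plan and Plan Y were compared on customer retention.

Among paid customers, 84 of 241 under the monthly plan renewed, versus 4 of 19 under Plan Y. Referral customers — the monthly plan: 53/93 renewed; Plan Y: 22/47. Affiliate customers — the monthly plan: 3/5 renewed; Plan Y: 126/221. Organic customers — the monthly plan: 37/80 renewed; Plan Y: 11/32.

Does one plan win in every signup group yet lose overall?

Paid: the monthly plan 84/241 = 34.9%, Plan Y 4/19 = 21.1% → the monthly plan
Referral: the monthly plan 53/93 = 57.0%, Plan Y 22/47 = 46.8% → the monthly plan
Affiliate: the monthly plan 3/5 = 60.0%, Plan Y 126/221 = 57.0% → the monthly plan
Organic: the monthly plan 37/80 = 46.2%, Plan Y 11/32 = 34.4% → the monthly plan
Overall: the monthly plan 177/419 = 42.2%, Plan Y 163/319 = 51.1% → Plan Y
The monthly plan wins each signup group but Plan Y wins overall — the comparison reverses. The monthly plan's customers skew toward paid, which has a lower base rate.

Yes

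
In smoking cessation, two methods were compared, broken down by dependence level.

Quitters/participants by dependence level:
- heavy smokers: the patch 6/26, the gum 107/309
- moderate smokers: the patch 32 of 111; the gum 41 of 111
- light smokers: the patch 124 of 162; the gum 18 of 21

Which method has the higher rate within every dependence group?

the gum

Heavy smokers: the patch 6/26 = 23.1%, the gum 107/309 = 34.6% → the gum
Moderate smokers: the patch 32/111 = 28.8%, the gum 41/111 = 36.9% → the gum
Light smokers: the patch 124/162 = 76.5%, the gum 18/21 = 85.7% → the gum
The gum has the higher rate in all 3 groups.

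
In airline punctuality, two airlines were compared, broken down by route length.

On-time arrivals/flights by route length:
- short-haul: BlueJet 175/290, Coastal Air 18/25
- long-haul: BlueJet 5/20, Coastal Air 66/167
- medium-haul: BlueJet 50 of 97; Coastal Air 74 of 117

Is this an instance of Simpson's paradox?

Short-haul: BlueJet 175/290 = 60.3%, Coastal Air 18/25 = 72.0% → Coastal Air
Long-haul: BlueJet 5/20 = 25.0%, Coastal Air 66/167 = 39.5% → Coastal Air
Medium-haul: BlueJet 50/97 = 51.5%, Coastal Air 74/117 = 63.2% → Coastal Air
Overall: BlueJet 230/407 = 56.5%, Coastal Air 158/309 = 51.1% → BlueJet
Coastal Air wins each route group but BlueJet wins overall — the comparison reverses. Coastal Air's flights skew toward long-haul, which has a lower base rate.

Yes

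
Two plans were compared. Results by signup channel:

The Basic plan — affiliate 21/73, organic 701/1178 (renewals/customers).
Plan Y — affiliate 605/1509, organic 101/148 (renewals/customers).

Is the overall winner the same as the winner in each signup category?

No

Affiliate: the Basic plan 21/73 = 28.8%, Plan Y 605/1509 = 40.1% → Plan Y
Organic: the Basic plan 701/1178 = 59.5%, Plan Y 101/148 = 68.2% → Plan Y
Overall: the Basic plan 722/1251 = 57.7%, Plan Y 706/1657 = 42.6% → the Basic plan
Plan Y wins each signup group but the Basic plan wins overall — the comparison reverses. Plan Y's customers skew toward affiliate, which has a lower base rate.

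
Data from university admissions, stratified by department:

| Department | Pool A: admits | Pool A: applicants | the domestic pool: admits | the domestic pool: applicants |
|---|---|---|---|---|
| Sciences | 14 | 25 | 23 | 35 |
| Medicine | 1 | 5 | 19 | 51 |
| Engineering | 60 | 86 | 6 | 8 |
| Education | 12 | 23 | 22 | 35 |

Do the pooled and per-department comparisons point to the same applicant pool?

No

Sciences: Pool A 14/25 = 56.0%, the domestic pool 23/35 = 65.7% → the domestic pool
Medicine: Pool A 1/5 = 20.0%, the domestic pool 19/51 = 37.3% → the domestic pool
Engineering: Pool A 60/86 = 69.8%, the domestic pool 6/8 = 75.0% → the domestic pool
Education: Pool A 12/23 = 52.2%, the domestic pool 22/35 = 62.9% → the domestic pool
Overall: Pool A 87/139 = 62.6%, the domestic pool 70/129 = 54.3% → Pool A
The domestic pool wins each department group but Pool A wins overall — the comparison reverses. The domestic pool's applicants skew toward Medicine, which has a lower base rate.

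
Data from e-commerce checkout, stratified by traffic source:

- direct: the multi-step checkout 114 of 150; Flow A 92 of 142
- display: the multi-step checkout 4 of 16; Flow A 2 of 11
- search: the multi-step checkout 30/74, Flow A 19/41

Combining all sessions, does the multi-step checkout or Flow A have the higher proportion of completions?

Direct: the multi-step checkout 114/150 = 76.0%, Flow A 92/142 = 64.8% → the multi-step checkout
Display: the multi-step checkout 4/16 = 25.0%, Flow A 2/11 = 18.2% → the multi-step checkout
Search: the multi-step checkout 30/74 = 40.5%, Flow A 19/41 = 46.3% → Flow A
Overall: the multi-step checkout 148/240 = 61.7%, Flow A 113/194 = 58.2% → the multi-step checkout
(Neither sweeps every traffic group, but the multi-step checkout has the higher pooled rate.)

the multi-step checkout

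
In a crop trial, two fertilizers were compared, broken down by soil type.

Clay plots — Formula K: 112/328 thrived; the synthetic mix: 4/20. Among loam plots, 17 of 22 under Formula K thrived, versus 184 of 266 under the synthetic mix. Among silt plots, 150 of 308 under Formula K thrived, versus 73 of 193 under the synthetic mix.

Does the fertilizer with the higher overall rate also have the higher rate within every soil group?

Clay: Formula K 112/328 = 34.1%, the synthetic mix 4/20 = 20.0% → Formula K
Loam: Formula K 17/22 = 77.3%, the synthetic mix 184/266 = 69.2% → Formula K
Silt: Formula K 150/308 = 48.7%, the synthetic mix 73/193 = 37.8% → Formula K
Overall: Formula K 279/658 = 42.4%, the synthetic mix 261/479 = 54.5% → the synthetic mix
Formula K wins each soil group but the synthetic mix wins overall — the comparison reverses. Formula K's plots skew toward clay, which has a lower base rate.

No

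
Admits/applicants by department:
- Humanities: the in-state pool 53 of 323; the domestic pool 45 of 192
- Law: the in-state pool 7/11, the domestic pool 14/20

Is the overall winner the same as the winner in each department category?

Humanities: the in-state pool 53/323 = 16.4%, the domestic pool 45/192 = 23.4% → the domestic pool
Law: the in-state pool 7/11 = 63.6%, the domestic pool 14/20 = 70.0% → the domestic pool
Overall: the in-state pool 60/334 = 18.0%, the domestic pool 59/212 = 27.8% → the domestic pool
The domestic pool wins overall and in every department group — no reversal.

Yes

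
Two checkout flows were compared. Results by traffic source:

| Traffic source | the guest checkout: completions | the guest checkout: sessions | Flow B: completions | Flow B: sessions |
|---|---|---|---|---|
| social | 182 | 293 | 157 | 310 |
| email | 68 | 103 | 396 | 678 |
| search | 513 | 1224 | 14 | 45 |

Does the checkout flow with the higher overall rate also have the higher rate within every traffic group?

Social: the guest checkout 182/293 = 62.1%, Flow B 157/310 = 50.6% → the guest checkout
Email: the guest checkout 68/103 = 66.0%, Flow B 396/678 = 58.4% → the guest checkout
Search: the guest checkout 513/1224 = 41.9%, Flow B 14/45 = 31.1% → the guest checkout
Overall: the guest checkout 763/1620 = 47.1%, Flow B 567/1033 = 54.9% → Flow B
The guest checkout wins each traffic group but Flow B wins overall — the comparison reverses. The guest checkout's sessions skew toward search, which has a lower base rate.

No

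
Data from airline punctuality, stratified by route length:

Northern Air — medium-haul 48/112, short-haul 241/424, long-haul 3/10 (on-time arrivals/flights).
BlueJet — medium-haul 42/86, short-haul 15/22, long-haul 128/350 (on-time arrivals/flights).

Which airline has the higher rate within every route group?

Medium-haul: Northern Air 48/112 = 42.9%, BlueJet 42/86 = 48.8% → BlueJet
Short-haul: Northern Air 241/424 = 56.8%, BlueJet 15/22 = 68.2% → BlueJet
Long-haul: Northern Air 3/10 = 30.0%, BlueJet 128/350 = 36.6% → BlueJet
BlueJet has the higher rate in all 3 groups.

BlueJet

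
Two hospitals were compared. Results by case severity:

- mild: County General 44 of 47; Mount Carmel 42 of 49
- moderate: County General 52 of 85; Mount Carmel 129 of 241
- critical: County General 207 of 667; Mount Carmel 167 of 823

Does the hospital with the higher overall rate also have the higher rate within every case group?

Yes

Mild: County General 44/47 = 93.6%, Mount Carmel 42/49 = 85.7% → County General
Moderate: County General 52/85 = 61.2%, Mount Carmel 129/241 = 53.5% → County General
Critical: County General 207/667 = 31.0%, Mount Carmel 167/823 = 20.3% → County General
Overall: County General 303/799 = 37.9%, Mount Carmel 338/1113 = 30.4% → County General
County General wins overall and in every case group — no reversal.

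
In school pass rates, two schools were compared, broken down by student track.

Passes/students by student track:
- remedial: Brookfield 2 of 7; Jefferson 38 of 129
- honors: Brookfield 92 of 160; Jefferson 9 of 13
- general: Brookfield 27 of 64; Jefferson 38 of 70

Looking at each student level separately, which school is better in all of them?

Jefferson

Remedial: Brookfield 2/7 = 28.6%, Jefferson 38/129 = 29.5% → Jefferson
Honors: Brookfield 92/160 = 57.5%, Jefferson 9/13 = 69.2% → Jefferson
General: Brookfield 27/64 = 42.2%, Jefferson 38/70 = 54.3% → Jefferson
Jefferson has the higher rate in all 3 groups.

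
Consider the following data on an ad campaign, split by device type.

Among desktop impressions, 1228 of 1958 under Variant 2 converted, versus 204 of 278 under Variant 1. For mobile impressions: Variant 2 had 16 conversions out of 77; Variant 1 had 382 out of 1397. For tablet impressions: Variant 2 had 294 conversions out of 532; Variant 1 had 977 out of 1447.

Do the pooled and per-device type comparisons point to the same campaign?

No

Desktop: Variant 2 1228/1958 = 62.7%, Variant 1 204/278 = 73.4% → Variant 1
Mobile: Variant 2 16/77 = 20.8%, Variant 1 382/1397 = 27.3% → Variant 1
Tablet: Variant 2 294/532 = 55.3%, Variant 1 977/1447 = 67.5% → Variant 1
Overall: Variant 2 1538/2567 = 59.9%, Variant 1 1563/3122 = 50.1% → Variant 2
Variant 1 wins each device group but Variant 2 wins overall — the comparison reverses. Variant 1's impressions skew toward mobile, which has a lower base rate.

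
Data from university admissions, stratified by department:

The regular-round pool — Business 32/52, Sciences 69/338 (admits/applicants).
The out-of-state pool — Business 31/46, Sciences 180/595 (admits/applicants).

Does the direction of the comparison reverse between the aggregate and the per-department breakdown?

No

Business: the regular-round pool 32/52 = 61.5%, the out-of-state pool 31/46 = 67.4% → the out-of-state pool
Sciences: the regular-round pool 69/338 = 20.4%, the out-of-state pool 180/595 = 30.3% → the out-of-state pool
Overall: the regular-round pool 101/390 = 25.9%, the out-of-state pool 211/641 = 32.9% → the out-of-state pool
The out-of-state pool wins overall and in every department group — no reversal.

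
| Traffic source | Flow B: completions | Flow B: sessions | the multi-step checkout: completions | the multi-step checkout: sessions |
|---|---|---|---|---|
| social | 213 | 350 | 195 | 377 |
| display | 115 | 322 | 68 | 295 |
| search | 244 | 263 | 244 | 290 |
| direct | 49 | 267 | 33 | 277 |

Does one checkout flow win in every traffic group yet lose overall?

No

Social: Flow B 213/350 = 60.9%, the multi-step checkout 195/377 = 51.7% → Flow B
Display: Flow B 115/322 = 35.7%, the multi-step checkout 68/295 = 23.1% → Flow B
Search: Flow B 244/263 = 92.8%, the multi-step checkout 244/290 = 84.1% → Flow B
Direct: Flow B 49/267 = 18.4%, the multi-step checkout 33/277 = 11.9% → Flow B
Overall: Flow B 621/1202 = 51.7%, the multi-step checkout 540/1239 = 43.6% → Flow B
Flow B wins overall and in every traffic group — no reversal.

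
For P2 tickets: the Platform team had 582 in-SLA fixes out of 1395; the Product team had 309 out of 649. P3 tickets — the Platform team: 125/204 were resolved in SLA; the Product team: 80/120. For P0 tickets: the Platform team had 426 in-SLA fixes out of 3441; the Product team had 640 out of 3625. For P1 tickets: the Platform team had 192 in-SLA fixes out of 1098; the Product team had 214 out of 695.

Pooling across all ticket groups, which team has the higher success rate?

the Product team

P2: the Platform team 582/1395 = 41.7%, the Product team 309/649 = 47.6% → the Product team
P3: the Platform team 125/204 = 61.3%, the Product team 80/120 = 66.7% → the Product team
P0: the Platform team 426/3441 = 12.4%, the Product team 640/3625 = 17.7% → the Product team
P1: the Platform team 192/1098 = 17.5%, the Product team 214/695 = 30.8% → the Product team
Overall: the Platform team 1325/6138 = 21.6%, the Product team 1243/5089 = 24.4% → the Product team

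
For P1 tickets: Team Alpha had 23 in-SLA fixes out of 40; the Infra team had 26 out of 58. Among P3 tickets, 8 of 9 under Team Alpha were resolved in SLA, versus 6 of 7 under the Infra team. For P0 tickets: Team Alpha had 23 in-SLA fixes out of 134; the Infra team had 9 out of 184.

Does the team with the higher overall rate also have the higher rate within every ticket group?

Yes

P1: Team Alpha 23/40 = 57.5%, the Infra team 26/58 = 44.8% → Team Alpha
P3: Team Alpha 8/9 = 88.9%, the Infra team 6/7 = 85.7% → Team Alpha
P0: Team Alpha 23/134 = 17.2%, the Infra team 9/184 = 4.9% → Team Alpha
Overall: Team Alpha 54/183 = 29.5%, the Infra team 41/249 = 16.5% → Team Alpha
Team Alpha wins overall and in every ticket group — no reversal.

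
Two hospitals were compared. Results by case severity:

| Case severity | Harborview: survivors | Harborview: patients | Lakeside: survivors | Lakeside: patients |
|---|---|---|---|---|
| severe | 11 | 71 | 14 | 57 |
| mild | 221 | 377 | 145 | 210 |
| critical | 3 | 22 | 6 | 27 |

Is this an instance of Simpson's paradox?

No

Severe: Harborview 11/71 = 15.5%, Lakeside 14/57 = 24.6% → Lakeside
Mild: Harborview 221/377 = 58.6%, Lakeside 145/210 = 69.0% → Lakeside
Critical: Harborview 3/22 = 13.6%, Lakeside 6/27 = 22.2% → Lakeside
Overall: Harborview 235/470 = 50.0%, Lakeside 165/294 = 56.1% → Lakeside
Lakeside wins overall and in every case group — no reversal.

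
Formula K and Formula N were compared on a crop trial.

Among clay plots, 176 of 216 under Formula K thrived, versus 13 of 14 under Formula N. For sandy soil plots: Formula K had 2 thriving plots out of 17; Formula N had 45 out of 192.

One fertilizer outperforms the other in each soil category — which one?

Clay: Formula K 176/216 = 81.5%, Formula N 13/14 = 92.9% → Formula N
Sandy soil: Formula K 2/17 = 11.8%, Formula N 45/192 = 23.4% → Formula N
Formula N has the higher rate in both groups.

Formula N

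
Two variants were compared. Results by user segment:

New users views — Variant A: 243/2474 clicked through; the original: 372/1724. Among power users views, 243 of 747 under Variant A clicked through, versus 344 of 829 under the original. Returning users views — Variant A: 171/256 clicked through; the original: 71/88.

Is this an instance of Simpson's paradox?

New users: Variant A 243/2474 = 9.8%, the original 372/1724 = 21.6% → the original
Power users: Variant A 243/747 = 32.5%, the original 344/829 = 41.5% → the original
Returning users: Variant A 171/256 = 66.8%, the original 71/88 = 80.7% → the original
Overall: Variant A 657/3477 = 18.9%, the original 787/2641 = 29.8% → the original
The original wins overall and in every user group — no reversal.

No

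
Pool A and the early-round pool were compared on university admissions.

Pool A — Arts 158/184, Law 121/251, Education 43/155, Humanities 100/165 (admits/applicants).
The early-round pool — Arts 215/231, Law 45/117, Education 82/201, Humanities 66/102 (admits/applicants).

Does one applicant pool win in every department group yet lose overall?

Arts: Pool A 158/184 = 85.9%, the early-round pool 215/231 = 93.1% → the early-round pool
Law: Pool A 121/251 = 48.2%, the early-round pool 45/117 = 38.5% → Pool A
Education: Pool A 43/155 = 27.7%, the early-round pool 82/201 = 40.8% → the early-round pool
Humanities: Pool A 100/165 = 60.6%, the early-round pool 66/102 = 64.7% → the early-round pool
Overall: Pool A 422/755 = 55.9%, the early-round pool 408/651 = 62.7% → the early-round pool
Neither sweeps: Pool A wins 1 of 4 groups, the early-round pool wins 3. The early-round pool wins overall but not every group — no Simpson reversal.

No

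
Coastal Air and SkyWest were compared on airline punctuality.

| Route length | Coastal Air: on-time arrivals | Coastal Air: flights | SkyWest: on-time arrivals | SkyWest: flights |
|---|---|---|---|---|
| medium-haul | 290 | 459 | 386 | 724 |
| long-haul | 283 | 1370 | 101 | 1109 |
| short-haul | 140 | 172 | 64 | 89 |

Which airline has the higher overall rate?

Coastal Air

Medium-haul: Coastal Air 290/459 = 63.2%, SkyWest 386/724 = 53.3% → Coastal Air
Long-haul: Coastal Air 283/1370 = 20.7%, SkyWest 101/1109 = 9.1% → Coastal Air
Short-haul: Coastal Air 140/172 = 81.4%, SkyWest 64/89 = 71.9% → Coastal Air
Overall: Coastal Air 713/2001 = 35.6%, SkyWest 551/1922 = 28.7% → Coastal Air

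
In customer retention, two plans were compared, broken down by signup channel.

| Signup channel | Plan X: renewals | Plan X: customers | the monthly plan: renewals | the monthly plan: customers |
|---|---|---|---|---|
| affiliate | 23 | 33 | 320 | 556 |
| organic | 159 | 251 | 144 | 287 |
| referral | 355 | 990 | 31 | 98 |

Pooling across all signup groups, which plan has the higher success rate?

Affiliate: Plan X 23/33 = 69.7%, the monthly plan 320/556 = 57.6% → Plan X
Organic: Plan X 159/251 = 63.3%, the monthly plan 144/287 = 50.2% → Plan X
Referral: Plan X 355/990 = 35.9%, the monthly plan 31/98 = 31.6% → Plan X
Overall: Plan X 537/1274 = 42.2%, the monthly plan 495/941 = 52.6% → the monthly plan
(Plan X wins every signup group but the monthly plan wins overall — Plan X's customers skew toward the low-rate referral group.)

the monthly plan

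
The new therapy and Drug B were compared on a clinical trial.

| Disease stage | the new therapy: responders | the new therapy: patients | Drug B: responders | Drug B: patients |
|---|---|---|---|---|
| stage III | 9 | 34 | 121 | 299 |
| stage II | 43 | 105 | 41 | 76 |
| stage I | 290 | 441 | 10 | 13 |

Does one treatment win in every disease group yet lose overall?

Yes

Stage III: the new therapy 9/34 = 26.5%, Drug B 121/299 = 40.5% → Drug B
Stage II: the new therapy 43/105 = 41.0%, Drug B 41/76 = 53.9% → Drug B
Stage I: the new therapy 290/441 = 65.8%, Drug B 10/13 = 76.9% → Drug B
Overall: the new therapy 342/580 = 59.0%, Drug B 172/388 = 44.3% → the new therapy
Drug B wins each disease group but the new therapy wins overall — the comparison reverses. Drug B's patients skew toward stage III, which has a lower base rate.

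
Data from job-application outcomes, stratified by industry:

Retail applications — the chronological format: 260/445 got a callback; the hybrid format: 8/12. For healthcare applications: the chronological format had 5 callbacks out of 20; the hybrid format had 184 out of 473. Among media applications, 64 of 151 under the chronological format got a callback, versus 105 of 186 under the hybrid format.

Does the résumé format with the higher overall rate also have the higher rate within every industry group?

No

Retail: the chronological format 260/445 = 58.4%, the hybrid format 8/12 = 66.7% → the hybrid format
Healthcare: the chronological format 5/20 = 25.0%, the hybrid format 184/473 = 38.9% → the hybrid format
Media: the chronological format 64/151 = 42.4%, the hybrid format 105/186 = 56.5% → the hybrid format
Overall: the chronological format 329/616 = 53.4%, the hybrid format 297/671 = 44.3% → the chronological format
The hybrid format wins each industry group but the chronological format wins overall — the comparison reverses. The hybrid format's applications skew toward healthcare, which has a lower base rate.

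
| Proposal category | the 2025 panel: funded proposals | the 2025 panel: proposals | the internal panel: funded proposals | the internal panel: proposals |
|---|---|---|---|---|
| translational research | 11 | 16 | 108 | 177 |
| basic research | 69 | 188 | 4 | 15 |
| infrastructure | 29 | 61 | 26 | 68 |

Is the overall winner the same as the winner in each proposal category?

No

Translational research: the 2025 panel 11/16 = 68.8%, the internal panel 108/177 = 61.0% → the 2025 panel
Basic research: the 2025 panel 69/188 = 36.7%, the internal panel 4/15 = 26.7% → the 2025 panel
Infrastructure: the 2025 panel 29/61 = 47.5%, the internal panel 26/68 = 38.2% → the 2025 panel
Overall: the 2025 panel 109/265 = 41.1%, the internal panel 138/260 = 53.1% → the internal panel
The 2025 panel wins each proposal group but the internal panel wins overall — the comparison reverses. The 2025 panel's proposals skew toward basic research, which has a lower base rate.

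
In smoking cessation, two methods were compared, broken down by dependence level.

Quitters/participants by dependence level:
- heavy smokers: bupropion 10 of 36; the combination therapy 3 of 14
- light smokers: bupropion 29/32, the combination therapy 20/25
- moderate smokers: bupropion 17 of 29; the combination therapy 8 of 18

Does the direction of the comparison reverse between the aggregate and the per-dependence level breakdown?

Heavy smokers: bupropion 10/36 = 27.8%, the combination therapy 3/14 = 21.4% → bupropion
Light smokers: bupropion 29/32 = 90.6%, the combination therapy 20/25 = 80.0% → bupropion
Moderate smokers: bupropion 17/29 = 58.6%, the combination therapy 8/18 = 44.4% → bupropion
Overall: bupropion 56/97 = 57.7%, the combination therapy 31/57 = 54.4% → bupropion
Bupropion wins overall and in every dependence group — no reversal.

No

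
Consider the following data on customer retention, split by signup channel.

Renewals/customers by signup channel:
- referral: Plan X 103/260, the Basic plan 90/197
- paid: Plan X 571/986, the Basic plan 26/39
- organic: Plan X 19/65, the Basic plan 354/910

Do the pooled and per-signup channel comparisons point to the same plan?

No

Referral: Plan X 103/260 = 39.6%, the Basic plan 90/197 = 45.7% → the Basic plan
Paid: Plan X 571/986 = 57.9%, the Basic plan 26/39 = 66.7% → the Basic plan
Organic: Plan X 19/65 = 29.2%, the Basic plan 354/910 = 38.9% → the Basic plan
Overall: Plan X 693/1311 = 52.9%, the Basic plan 470/1146 = 41.0% → Plan X
The Basic plan wins each signup group but Plan X wins overall — the comparison reverses. The Basic plan's customers skew toward organic, which has a lower base rate.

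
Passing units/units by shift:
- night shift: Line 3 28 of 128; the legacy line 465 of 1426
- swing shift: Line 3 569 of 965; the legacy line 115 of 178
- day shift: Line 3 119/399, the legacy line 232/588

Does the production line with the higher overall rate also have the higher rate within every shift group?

No

Night shift: Line 3 28/128 = 21.9%, the legacy line 465/1426 = 32.6% → the legacy line
Swing shift: Line 3 569/965 = 59.0%, the legacy line 115/178 = 64.6% → the legacy line
Day shift: Line 3 119/399 = 29.8%, the legacy line 232/588 = 39.5% → the legacy line
Overall: Line 3 716/1492 = 48.0%, the legacy line 812/2192 = 37.0% → Line 3
The legacy line wins each shift group but Line 3 wins overall — the comparison reverses. The legacy line's units skew toward night shift, which has a lower base rate.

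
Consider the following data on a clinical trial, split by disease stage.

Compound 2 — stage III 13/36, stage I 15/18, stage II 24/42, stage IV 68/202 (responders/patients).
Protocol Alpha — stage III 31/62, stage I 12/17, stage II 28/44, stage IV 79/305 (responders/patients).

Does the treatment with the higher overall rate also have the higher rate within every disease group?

Stage III: Compound 2 13/36 = 36.1%, Protocol Alpha 31/62 = 50.0% → Protocol Alpha
Stage I: Compound 2 15/18 = 83.3%, Protocol Alpha 12/17 = 70.6% → Compound 2
Stage II: Compound 2 24/42 = 57.1%, Protocol Alpha 28/44 = 63.6% → Protocol Alpha
Stage IV: Compound 2 68/202 = 33.7%, Protocol Alpha 79/305 = 25.9% → Compound 2
Overall: Compound 2 120/298 = 40.3%, Protocol Alpha 150/428 = 35.0% → Compound 2
Neither sweeps: Compound 2 wins 2 of 4 groups, Protocol Alpha wins 2. Compound 2 wins overall but not every group — no Simpson reversal.

No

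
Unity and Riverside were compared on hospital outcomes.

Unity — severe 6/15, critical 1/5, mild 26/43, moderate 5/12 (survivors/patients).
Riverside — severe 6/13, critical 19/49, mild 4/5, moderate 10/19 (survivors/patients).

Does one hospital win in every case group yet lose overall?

Severe: Unity 6/15 = 40.0%, Riverside 6/13 = 46.2% → Riverside
Critical: Unity 1/5 = 20.0%, Riverside 19/49 = 38.8% → Riverside
Mild: Unity 26/43 = 60.5%, Riverside 4/5 = 80.0% → Riverside
Moderate: Unity 5/12 = 41.7%, Riverside 10/19 = 52.6% → Riverside
Overall: Unity 38/75 = 50.7%, Riverside 39/86 = 45.3% → Unity
Riverside wins each case group but Unity wins overall — the comparison reverses. Riverside's patients skew toward critical, which has a lower base rate.

Yes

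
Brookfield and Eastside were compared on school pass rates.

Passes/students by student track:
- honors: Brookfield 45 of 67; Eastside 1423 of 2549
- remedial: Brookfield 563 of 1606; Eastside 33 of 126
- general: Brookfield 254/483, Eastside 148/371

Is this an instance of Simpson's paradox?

Yes

Honors: Brookfield 45/67 = 67.2%, Eastside 1423/2549 = 55.8% → Brookfield
Remedial: Brookfield 563/1606 = 35.1%, Eastside 33/126 = 26.2% → Brookfield
General: Brookfield 254/483 = 52.6%, Eastside 148/371 = 39.9% → Brookfield
Overall: Brookfield 862/2156 = 40.0%, Eastside 1604/3046 = 52.7% → Eastside
Brookfield wins each student group but Eastside wins overall — the comparison reverses. Brookfield's students skew toward remedial, which has a lower base rate.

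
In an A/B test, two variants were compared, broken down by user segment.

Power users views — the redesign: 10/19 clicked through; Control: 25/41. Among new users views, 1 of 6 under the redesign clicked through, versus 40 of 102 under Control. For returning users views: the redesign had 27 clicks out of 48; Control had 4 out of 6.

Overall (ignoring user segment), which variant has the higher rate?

the redesign

Power users: the redesign 10/19 = 52.6%, Control 25/41 = 61.0% → Control
New users: the redesign 1/6 = 16.7%, Control 40/102 = 39.2% → Control
Returning users: the redesign 27/48 = 56.2%, Control 4/6 = 66.7% → Control
Overall: the redesign 38/73 = 52.1%, Control 69/149 = 46.3% → the redesign
(Control wins every user group but the redesign wins overall — Control's views skew toward the low-rate new users group.)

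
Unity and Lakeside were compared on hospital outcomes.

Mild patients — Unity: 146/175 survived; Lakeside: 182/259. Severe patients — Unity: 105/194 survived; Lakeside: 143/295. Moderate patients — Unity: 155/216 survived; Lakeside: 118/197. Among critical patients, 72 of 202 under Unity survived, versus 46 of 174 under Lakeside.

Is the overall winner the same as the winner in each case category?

Yes

Mild: Unity 146/175 = 83.4%, Lakeside 182/259 = 70.3% → Unity
Severe: Unity 105/194 = 54.1%, Lakeside 143/295 = 48.5% → Unity
Moderate: Unity 155/216 = 71.8%, Lakeside 118/197 = 59.9% → Unity
Critical: Unity 72/202 = 35.6%, Lakeside 46/174 = 26.4% → Unity
Overall: Unity 478/787 = 60.7%, Lakeside 489/925 = 52.9% → Unity
Unity wins overall and in every case group — no reversal.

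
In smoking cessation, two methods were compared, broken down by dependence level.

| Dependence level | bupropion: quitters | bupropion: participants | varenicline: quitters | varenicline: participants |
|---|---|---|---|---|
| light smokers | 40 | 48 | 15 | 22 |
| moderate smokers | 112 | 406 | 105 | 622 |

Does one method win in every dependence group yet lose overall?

No

Light smokers: bupropion 40/48 = 83.3%, varenicline 15/22 = 68.2% → bupropion
Moderate smokers: bupropion 112/406 = 27.6%, varenicline 105/622 = 16.9% → bupropion
Overall: bupropion 152/454 = 33.5%, varenicline 120/644 = 18.6% → bupropion
Bupropion wins overall and in every dependence group — no reversal.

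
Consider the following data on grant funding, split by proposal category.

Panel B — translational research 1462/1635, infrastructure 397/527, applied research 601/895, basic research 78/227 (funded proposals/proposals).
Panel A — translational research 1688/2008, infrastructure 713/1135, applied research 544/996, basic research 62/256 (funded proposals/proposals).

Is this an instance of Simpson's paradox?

Translational research: Panel B 1462/1635 = 89.4%, Panel A 1688/2008 = 84.1% → Panel B
Infrastructure: Panel B 397/527 = 75.3%, Panel A 713/1135 = 62.8% → Panel B
Applied research: Panel B 601/895 = 67.2%, Panel A 544/996 = 54.6% → Panel B
Basic research: Panel B 78/227 = 34.4%, Panel A 62/256 = 24.2% → Panel B
Overall: Panel B 2538/3284 = 77.3%, Panel A 3007/4395 = 68.4% → Panel B
Panel B wins overall and in every proposal group — no reversal.

No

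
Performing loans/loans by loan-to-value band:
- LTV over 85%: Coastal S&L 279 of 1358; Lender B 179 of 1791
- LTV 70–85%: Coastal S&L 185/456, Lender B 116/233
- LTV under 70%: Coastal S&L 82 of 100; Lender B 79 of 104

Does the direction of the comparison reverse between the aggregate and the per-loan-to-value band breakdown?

No

LTV over 85%: Coastal S&L 279/1358 = 20.5%, Lender B 179/1791 = 10.0% → Coastal S&L
LTV 70–85%: Coastal S&L 185/456 = 40.6%, Lender B 116/233 = 49.8% → Lender B
LTV under 70%: Coastal S&L 82/100 = 82.0%, Lender B 79/104 = 76.0% → Coastal S&L
Overall: Coastal S&L 546/1914 = 28.5%, Lender B 374/2128 = 17.6% → Coastal S&L
Neither sweeps: Coastal S&L wins 2 of 3 groups, Lender B wins 1. Coastal S&L wins overall but not every group — no Simpson reversal.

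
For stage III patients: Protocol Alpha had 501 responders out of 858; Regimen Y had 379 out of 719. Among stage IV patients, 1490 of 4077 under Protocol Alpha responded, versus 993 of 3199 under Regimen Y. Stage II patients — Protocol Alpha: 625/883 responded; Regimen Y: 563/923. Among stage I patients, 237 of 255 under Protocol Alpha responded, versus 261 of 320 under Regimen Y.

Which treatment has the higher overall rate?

Protocol Alpha

Stage III: Protocol Alpha 501/858 = 58.4%, Regimen Y 379/719 = 52.7% → Protocol Alpha
Stage IV: Protocol Alpha 1490/4077 = 36.5%, Regimen Y 993/3199 = 31.0% → Protocol Alpha
Stage II: Protocol Alpha 625/883 = 70.8%, Regimen Y 563/923 = 61.0% → Protocol Alpha
Stage I: Protocol Alpha 237/255 = 92.9%, Regimen Y 261/320 = 81.6% → Protocol Alpha
Overall: Protocol Alpha 2853/6073 = 47.0%, Regimen Y 2196/5161 = 42.5% → Protocol Alpha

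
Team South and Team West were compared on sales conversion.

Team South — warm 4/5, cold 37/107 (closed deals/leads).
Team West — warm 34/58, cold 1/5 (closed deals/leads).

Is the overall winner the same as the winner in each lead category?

No

Warm: Team South 4/5 = 80.0%, Team West 34/58 = 58.6% → Team South
Cold: Team South 37/107 = 34.6%, Team West 1/5 = 20.0% → Team South
Overall: Team South 41/112 = 36.6%, Team West 35/63 = 55.6% → Team West
Team South wins each lead group but Team West wins overall — the comparison reverses. Team South's leads skew toward cold, which has a lower base rate.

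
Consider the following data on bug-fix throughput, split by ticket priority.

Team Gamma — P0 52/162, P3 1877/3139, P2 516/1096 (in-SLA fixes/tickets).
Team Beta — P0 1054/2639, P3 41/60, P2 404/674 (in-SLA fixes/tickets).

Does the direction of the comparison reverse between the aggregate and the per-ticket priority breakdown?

Yes

P0: Team Gamma 52/162 = 32.1%, Team Beta 1054/2639 = 39.9% → Team Beta
P3: Team Gamma 1877/3139 = 59.8%, Team Beta 41/60 = 68.3% → Team Beta
P2: Team Gamma 516/1096 = 47.1%, Team Beta 404/674 = 59.9% → Team Beta
Overall: Team Gamma 2445/4397 = 55.6%, Team Beta 1499/3373 = 44.4% → Team Gamma
Team Beta wins each ticket group but Team Gamma wins overall — the comparison reverses. Team Beta's tickets skew toward P0, which has a lower base rate.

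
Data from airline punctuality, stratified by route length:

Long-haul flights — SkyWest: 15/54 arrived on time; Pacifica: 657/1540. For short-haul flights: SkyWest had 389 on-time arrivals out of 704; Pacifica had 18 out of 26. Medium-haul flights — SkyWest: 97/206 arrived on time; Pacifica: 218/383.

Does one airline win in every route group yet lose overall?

Yes

Long-haul: SkyWest 15/54 = 27.8%, Pacifica 657/1540 = 42.7% → Pacifica
Short-haul: SkyWest 389/704 = 55.3%, Pacifica 18/26 = 69.2% → Pacifica
Medium-haul: SkyWest 97/206 = 47.1%, Pacifica 218/383 = 56.9% → Pacifica
Overall: SkyWest 501/964 = 52.0%, Pacifica 893/1949 = 45.8% → SkyWest
Pacifica wins each route group but SkyWest wins overall — the comparison reverses. Pacifica's flights skew toward long-haul, which has a lower base rate.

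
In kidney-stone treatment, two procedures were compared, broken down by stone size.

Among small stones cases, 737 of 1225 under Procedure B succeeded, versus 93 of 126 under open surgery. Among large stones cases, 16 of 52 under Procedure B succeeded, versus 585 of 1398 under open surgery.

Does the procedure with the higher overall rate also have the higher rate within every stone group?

No

Small stones: Procedure B 737/1225 = 60.2%, open surgery 93/126 = 73.8% → open surgery
Large stones: Procedure B 16/52 = 30.8%, open surgery 585/1398 = 41.8% → open surgery
Overall: Procedure B 753/1277 = 59.0%, open surgery 678/1524 = 44.5% → Procedure B
Open surgery wins each stone group but Procedure B wins overall — the comparison reverses. Open surgery's cases skew toward large stones, which has a lower base rate.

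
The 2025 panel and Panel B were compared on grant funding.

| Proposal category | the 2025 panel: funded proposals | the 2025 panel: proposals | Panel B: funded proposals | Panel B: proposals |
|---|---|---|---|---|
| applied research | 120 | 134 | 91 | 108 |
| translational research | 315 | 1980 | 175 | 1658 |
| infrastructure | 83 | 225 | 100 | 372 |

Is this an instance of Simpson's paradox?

No

Applied research: the 2025 panel 120/134 = 89.6%, Panel B 91/108 = 84.3% → the 2025 panel
Translational research: the 2025 panel 315/1980 = 15.9%, Panel B 175/1658 = 10.6% → the 2025 panel
Infrastructure: the 2025 panel 83/225 = 36.9%, Panel B 100/372 = 26.9% → the 2025 panel
Overall: the 2025 panel 518/2339 = 22.1%, Panel B 366/2138 = 17.1% → the 2025 panel
The 2025 panel wins overall and in every proposal group — no reversal.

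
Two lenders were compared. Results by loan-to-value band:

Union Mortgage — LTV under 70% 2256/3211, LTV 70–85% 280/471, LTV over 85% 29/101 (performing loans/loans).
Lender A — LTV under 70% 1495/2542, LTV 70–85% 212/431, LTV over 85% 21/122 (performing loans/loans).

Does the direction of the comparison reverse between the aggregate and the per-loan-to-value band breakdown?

No

LTV under 70%: Union Mortgage 2256/3211 = 70.3%, Lender A 1495/2542 = 58.8% → Union Mortgage
LTV 70–85%: Union Mortgage 280/471 = 59.4%, Lender A 212/431 = 49.2% → Union Mortgage
LTV over 85%: Union Mortgage 29/101 = 28.7%, Lender A 21/122 = 17.2% → Union Mortgage
Overall: Union Mortgage 2565/3783 = 67.8%, Lender A 1728/3095 = 55.8% → Union Mortgage
Union Mortgage wins overall and in every loan-to-value group — no reversal.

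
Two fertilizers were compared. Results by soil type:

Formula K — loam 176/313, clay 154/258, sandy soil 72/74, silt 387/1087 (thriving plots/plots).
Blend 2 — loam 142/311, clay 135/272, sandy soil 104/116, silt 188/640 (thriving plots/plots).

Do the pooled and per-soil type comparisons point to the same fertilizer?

Yes

Loam: Formula K 176/313 = 56.2%, Blend 2 142/311 = 45.7% → Formula K
Clay: Formula K 154/258 = 59.7%, Blend 2 135/272 = 49.6% → Formula K
Sandy soil: Formula K 72/74 = 97.3%, Blend 2 104/116 = 89.7% → Formula K
Silt: Formula K 387/1087 = 35.6%, Blend 2 188/640 = 29.4% → Formula K
Overall: Formula K 789/1732 = 45.6%, Blend 2 569/1339 = 42.5% → Formula K
Formula K wins overall and in every soil group — no reversal.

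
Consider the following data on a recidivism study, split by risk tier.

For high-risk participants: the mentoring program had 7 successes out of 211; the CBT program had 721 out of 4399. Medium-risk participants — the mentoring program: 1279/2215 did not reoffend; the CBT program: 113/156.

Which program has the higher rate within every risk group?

the CBT program

High-risk: the mentoring program 7/211 = 3.3%, the CBT program 721/4399 = 16.4% → the CBT program
Medium-risk: the mentoring program 1279/2215 = 57.7%, the CBT program 113/156 = 72.4% → the CBT program
The CBT program has the higher rate in both groups.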